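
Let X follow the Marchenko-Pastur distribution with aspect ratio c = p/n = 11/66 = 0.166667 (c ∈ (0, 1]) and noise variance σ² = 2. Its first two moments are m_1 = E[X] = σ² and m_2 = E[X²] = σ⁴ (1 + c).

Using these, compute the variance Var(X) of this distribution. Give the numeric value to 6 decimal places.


m_1 = E[X] = σ² = 2, so m_1² = 4.
m_2 = E[X²] = σ⁴ (1 + c) = 4 · (1 + 0.166667) = 4 · 1.166667 = 4.666667.
(Note m_2 − m_1² simplifies to c · σ⁴ = 0.166667 · 4.)

Var(X) = m_2 − m_1² = 4.666667 − 4 = 0.666667.


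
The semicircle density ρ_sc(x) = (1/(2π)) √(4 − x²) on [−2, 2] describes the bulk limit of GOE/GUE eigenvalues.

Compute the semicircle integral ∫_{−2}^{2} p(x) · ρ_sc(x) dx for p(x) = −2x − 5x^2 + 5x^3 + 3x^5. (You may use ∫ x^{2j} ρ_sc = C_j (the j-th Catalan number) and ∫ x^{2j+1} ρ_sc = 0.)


Write p(x) = Σ a_i x^i, split into monomials and integrate each against ρ_sc separately.
Using ∫ x^{2j} ρ_sc = C_j = (1/(j+1)) C(2j, j) (Catalan numbers) and ∫ x^{2j+1} ρ_sc = 0 (odd monomials vanish by symmetry):
  i = 1 (odd): ∫ x^1 ρ_sc = 0 (vanishes)
  i = 2 (even): a_2 · C_{1} = -5 · 1 = -5
  i = 3 (odd): ∫ x^3 ρ_sc = 0 (vanishes)
  i = 5 (odd): ∫ x^5 ρ_sc = 0 (vanishes)

Summing the contributions: ∫_{−2}^{2} p(x) ρ_sc(x) dx = -5.


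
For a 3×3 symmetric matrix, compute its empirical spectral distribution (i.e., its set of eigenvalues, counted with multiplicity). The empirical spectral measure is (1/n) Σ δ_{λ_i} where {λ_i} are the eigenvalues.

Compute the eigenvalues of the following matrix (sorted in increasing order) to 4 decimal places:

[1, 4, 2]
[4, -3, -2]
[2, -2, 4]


Since M is real symmetric, all three eigenvalues are real; they are the roots of det(λI − M) = λ³ − (tr M) λ² + s λ − det M, where s is the sum of the principal 2×2 minors.
tr M = 1 + (-3) + 4 = 2.
s = (1·(-3) − 4²) + (1·4 − 2²) + ((-3)·4 − (-2)²) = -19 + 0 + (-16) = -35.
det M (expand along row 1) = 1·(-16) − 4·20 + 2·(-2) = -100.
Characteristic polynomial: λ³ − 2λ² − 35λ + 100 = 0.
Substitute λ = y + (tr M)/3 = y + 0.666667 to remove the quadratic term: y³ + p·y + q = 0 with p = s − (tr M)²/3 = -36.333333 and q = −2(tr M)³/27 + (tr M)·s/3 − det M = 76.074074.
Three real roots ⇒ use the trigonometric (Viète) form: r = 2√(−p/3) = 6.960204, φ = arccos(3q/(p·r)) = arccos(-0.902466) = 2.696256 rad.
y_k = r·cos(φ/3 − 2πk/3) for k = 0, 1, 2 gives y = 4.333333, 2.550324, -6.883657.
λ_k = y_k + 0.666667 gives λ = 5.0000, 3.2170, -6.2170 (check: the sum is 2.0000 = tr M).

Eigenvalues sorted in increasing order: [-6.2170, 3.2170, 5.0000].


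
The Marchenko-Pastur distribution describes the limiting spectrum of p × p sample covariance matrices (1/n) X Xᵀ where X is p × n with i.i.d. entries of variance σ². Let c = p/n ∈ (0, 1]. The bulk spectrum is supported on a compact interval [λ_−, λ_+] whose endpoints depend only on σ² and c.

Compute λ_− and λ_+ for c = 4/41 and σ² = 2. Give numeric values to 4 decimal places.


c = 4/41 = 0.097561; √c = 0.312348.
λ_− = σ² (1 − √c)² = 2 · (1 − 0.312348)² = 2 · (0.687652)² = 0.945732.
λ_+ = σ² (1 + √c)² = 2 · (1 + 0.312348)² = 2 · (1.312348)² = 3.444512.

Rounded to 4 decimal places: λ_− ≈ 0.9457, λ_+ ≈ 3.4445.


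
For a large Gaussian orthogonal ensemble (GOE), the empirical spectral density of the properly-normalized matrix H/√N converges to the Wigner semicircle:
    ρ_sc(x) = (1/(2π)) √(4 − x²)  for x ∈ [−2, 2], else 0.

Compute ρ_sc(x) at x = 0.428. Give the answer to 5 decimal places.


ρ_sc(x) = (1/(2π)) √(4 − x²). With x = 0.428:
  4 − x² = 4 − (0.428)² = 4 − 0.183184 = 3.816816.
  √(4 − x²) = 1.953667.
  1/(2π) = 0.159155.
  ρ_sc(0.428) = 0.159155 · 1.953667 = 0.310936.

Rounded to 5 decimal places: ρ_sc(0.428) ≈ 0.31094.


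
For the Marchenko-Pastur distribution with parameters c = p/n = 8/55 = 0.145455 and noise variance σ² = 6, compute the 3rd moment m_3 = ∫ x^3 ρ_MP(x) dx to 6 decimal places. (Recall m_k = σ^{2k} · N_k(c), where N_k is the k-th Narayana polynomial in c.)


E[X³] = σ⁶ (1 + 3c + c²) (third MP moment). With σ² = 6 (so σ⁶ = 216) and c = 8/55 = 0.145455: E[X³] = 216 · (1 + 3·0.145455 + (0.145455)²) = 216 · 1.457521.

So E[X^3] = 314.824463.


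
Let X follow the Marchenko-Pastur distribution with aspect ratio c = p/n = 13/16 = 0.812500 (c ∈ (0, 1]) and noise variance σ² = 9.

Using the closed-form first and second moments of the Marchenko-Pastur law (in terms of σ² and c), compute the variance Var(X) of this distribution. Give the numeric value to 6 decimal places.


Recall the MP moments m_1 = E[X] = σ² and m_2 = E[X²] = σ⁴ (1 + c).
m_1 = E[X] = σ² = 9, so m_1² = 81.
m_2 = E[X²] = σ⁴ (1 + c) = 81 · (1 + 0.812500) = 81 · 1.812500 = 146.812500.
(Note m_2 − m_1² simplifies to c · σ⁴ = 0.812500 · 81.)

Var(X) = m_2 − m_1² = 146.812500 − 81 = 65.812500.


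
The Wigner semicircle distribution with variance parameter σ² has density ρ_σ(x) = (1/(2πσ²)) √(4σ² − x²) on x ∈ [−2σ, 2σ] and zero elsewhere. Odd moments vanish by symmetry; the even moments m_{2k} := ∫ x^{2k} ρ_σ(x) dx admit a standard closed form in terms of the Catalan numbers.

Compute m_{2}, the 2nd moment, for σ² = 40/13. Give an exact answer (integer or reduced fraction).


By the scaled semicircle moment identity, m_{2k} = σ^{2k} · C_k with k = 1.
C_1 = (1/(k+1)) · C(2k, k) = (1/2) · C(2, 1) = (1/2) · 2 = 1.
σ^{2k} = (σ²)^k = (40/13)^1 = 40/13.

Therefore m_{2} = σ^{2} · C_1 = (40/13) · 1 = 40/13.


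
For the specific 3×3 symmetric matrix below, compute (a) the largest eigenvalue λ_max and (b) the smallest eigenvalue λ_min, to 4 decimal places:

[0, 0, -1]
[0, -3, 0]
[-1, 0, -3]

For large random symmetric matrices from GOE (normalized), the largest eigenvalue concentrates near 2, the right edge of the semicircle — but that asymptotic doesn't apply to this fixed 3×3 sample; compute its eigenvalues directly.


Since M is real symmetric, all three eigenvalues are real; they are the roots of det(λI − M) = λ³ − (tr M) λ² + s λ − det M, where s is the sum of the principal 2×2 minors.
tr M = 0 + (-3) + (-3) = -6.
s = (0·(-3) − 0²) + (0·(-3) − (-1)²) + ((-3)·(-3) − 0²) = 0 + (-1) + 9 = 8.
det M (expand along row 1) = 0·9 − 0·0 + (-1)·(-3) = 3.
Characteristic polynomial: λ³ + 6λ² + 8λ − 3 = 0.
Substitute λ = y + (tr M)/3 = y − 2.000000 to remove the quadratic term: y³ + p·y + q = 0 with p = s − (tr M)²/3 = -4.000000 and q = −2(tr M)³/27 + (tr M)·s/3 − det M = -3.000000.
Three real roots ⇒ use the trigonometric (Viète) form: r = 2√(−p/3) = 2.309401, φ = arccos(3q/(p·r)) = arccos(0.974279) = 0.227299 rad.
y_k = r·cos(φ/3 − 2πk/3) for k = 0, 1, 2 gives y = 2.302776, -1.000000, -1.302776.
λ_k = y_k − 2.000000 gives λ = 0.3028, -3.0000, -3.3028 (check: the sum is -6.0000 = tr M).

Hence λ_max = 0.3028 and λ_min = -3.3028.


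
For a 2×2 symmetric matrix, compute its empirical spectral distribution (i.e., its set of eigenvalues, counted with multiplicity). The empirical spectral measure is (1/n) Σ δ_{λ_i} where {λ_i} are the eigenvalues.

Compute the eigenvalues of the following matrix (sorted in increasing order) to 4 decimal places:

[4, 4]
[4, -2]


Since M is real symmetric, both eigenvalues are real; they are the roots of det(λI − M) = λ² − (tr M) λ + det M.
tr M = 4 + (-2) = 2.
det M = 4·(-2) − 4² = -8 − 16 = -24.
Characteristic polynomial: λ² − 2λ − 24 = 0.
Discriminant Δ = (tr M)² − 4·det M = 4 − (-96) = 100; √Δ = 10.000000.
λ = (tr M ± √Δ)/2 = (2 ± 10.000000)/2, giving (tr M − √Δ)/2 = -4.0000 and (tr M + √Δ)/2 = 6.0000.

Eigenvalues sorted in increasing order: [-4.0000, 6.0000].


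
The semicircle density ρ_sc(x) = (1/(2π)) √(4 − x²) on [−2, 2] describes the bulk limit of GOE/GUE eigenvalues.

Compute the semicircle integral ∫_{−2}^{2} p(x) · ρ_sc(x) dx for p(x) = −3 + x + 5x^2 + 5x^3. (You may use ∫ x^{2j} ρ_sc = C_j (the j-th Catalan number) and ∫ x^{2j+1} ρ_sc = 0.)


Write p(x) = Σ a_i x^i, split into monomials and integrate each against ρ_sc separately.
Using ∫ x^{2j} ρ_sc = C_j = (1/(j+1)) C(2j, j) (Catalan numbers) and ∫ x^{2j+1} ρ_sc = 0 (odd monomials vanish by symmetry):
  i = 0 (even): a_0 · C_{0} = -3 · 1 = -3
  i = 1 (odd): ∫ x^1 ρ_sc = 0 (vanishes)
  i = 2 (even): a_2 · C_{1} = 5 · 1 = 5
  i = 3 (odd): ∫ x^3 ρ_sc = 0 (vanishes)

Summing the contributions: ∫_{−2}^{2} p(x) ρ_sc(x) dx = (-3) + 5 = 2.


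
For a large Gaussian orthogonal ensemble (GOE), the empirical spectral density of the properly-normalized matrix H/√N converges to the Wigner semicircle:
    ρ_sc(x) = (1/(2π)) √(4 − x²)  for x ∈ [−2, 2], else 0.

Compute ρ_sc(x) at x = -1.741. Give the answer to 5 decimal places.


ρ_sc(x) = (1/(2π)) √(4 − x²). With x = -1.741:
  4 − x² = 4 − (-1.741)² = 4 − 3.031081 = 0.968919.
  √(4 − x²) = 0.984337.
  1/(2π) = 0.159155.
  ρ_sc(-1.741) = 0.159155 · 0.984337 = 0.156662.

Rounded to 5 decimal places: ρ_sc(-1.741) ≈ 0.15666.


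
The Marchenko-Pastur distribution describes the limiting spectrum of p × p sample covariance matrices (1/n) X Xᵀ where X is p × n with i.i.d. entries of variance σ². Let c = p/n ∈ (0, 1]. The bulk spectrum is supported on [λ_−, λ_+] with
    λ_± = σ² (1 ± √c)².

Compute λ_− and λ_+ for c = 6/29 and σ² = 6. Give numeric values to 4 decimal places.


c = 6/29 = 0.206897; √c = 0.454859.
λ_− = σ² (1 − √c)² = 6 · (1 − 0.454859)² = 6 · (0.545141)² = 1.783073.
λ_+ = σ² (1 + √c)² = 6 · (1 + 0.454859)² = 6 · (1.454859)² = 12.699685.

Rounded to 4 decimal places: λ_− ≈ 1.7831, λ_+ ≈ 12.6997.


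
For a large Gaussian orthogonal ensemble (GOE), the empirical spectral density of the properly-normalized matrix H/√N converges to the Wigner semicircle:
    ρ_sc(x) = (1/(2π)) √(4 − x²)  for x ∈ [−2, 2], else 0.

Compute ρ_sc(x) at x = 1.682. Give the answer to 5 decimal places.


ρ_sc(x) = (1/(2π)) √(4 − x²). With x = 1.682:
  4 − x² = 4 − (1.682)² = 4 − 2.829124 = 1.170876.
  √(4 − x²) = 1.082070.
  1/(2π) = 0.159155.
  ρ_sc(1.682) = 0.159155 · 1.082070 = 0.172217.

Rounded to 5 decimal places: ρ_sc(1.682) ≈ 0.17222.


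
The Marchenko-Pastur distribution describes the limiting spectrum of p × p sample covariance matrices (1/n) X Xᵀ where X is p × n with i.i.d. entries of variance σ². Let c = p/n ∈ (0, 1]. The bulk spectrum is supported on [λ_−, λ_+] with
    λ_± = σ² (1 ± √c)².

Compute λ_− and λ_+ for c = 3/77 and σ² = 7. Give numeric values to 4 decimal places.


c = 3/77 = 0.038961; √c = 0.197386.
λ_− = σ² (1 − √c)² = 7 · (1 − 0.197386)² = 7 · (0.802614)² = 4.509330.
λ_+ = σ² (1 + √c)² = 7 · (1 + 0.197386)² = 7 · (1.197386)² = 10.036124.

Rounded to 4 decimal places: λ_− ≈ 4.5093, λ_+ ≈ 10.0361.


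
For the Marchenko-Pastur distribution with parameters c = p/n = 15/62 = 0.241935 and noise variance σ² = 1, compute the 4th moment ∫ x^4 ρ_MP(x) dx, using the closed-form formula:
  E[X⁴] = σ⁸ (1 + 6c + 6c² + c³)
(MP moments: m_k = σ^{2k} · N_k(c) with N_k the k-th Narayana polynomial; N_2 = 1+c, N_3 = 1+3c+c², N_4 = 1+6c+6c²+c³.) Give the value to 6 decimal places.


E[X⁴] = σ⁸ (1 + 6c + 6c² + c³) (fourth MP moment). With σ² = 1 (so σ⁸ = 1) and c = 15/62 = 0.241935: E[X⁴] = 1 · (1 + 6·0.241935 + 6·(0.241935)² + (0.241935)³) = 1 · 2.816971.

So E[X^4] = 2.816971.


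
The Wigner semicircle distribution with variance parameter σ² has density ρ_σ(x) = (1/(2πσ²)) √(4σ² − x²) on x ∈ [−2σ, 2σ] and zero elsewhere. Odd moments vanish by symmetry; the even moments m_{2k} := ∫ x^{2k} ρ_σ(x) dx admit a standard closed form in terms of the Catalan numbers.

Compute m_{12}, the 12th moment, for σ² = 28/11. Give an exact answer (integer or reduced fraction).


By the scaled semicircle moment identity, m_{2k} = σ^{2k} · C_k with k = 6.
C_6 = (1/(k+1)) · C(2k, k) = (1/7) · C(12, 6) = (1/7) · 924 = 132.
σ^{2k} = (σ²)^k = (28/11)^6 = 481890304/1771561.

Therefore m_{12} = σ^{12} · C_6 = (481890304/1771561) · 132 = 5782683648/161051.


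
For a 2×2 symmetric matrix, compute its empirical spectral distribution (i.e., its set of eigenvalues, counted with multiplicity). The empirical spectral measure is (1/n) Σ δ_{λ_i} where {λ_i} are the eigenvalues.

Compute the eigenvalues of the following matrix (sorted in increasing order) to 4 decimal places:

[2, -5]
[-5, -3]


Since M is real symmetric, both eigenvalues are real; they are the roots of det(λI − M) = λ² − (tr M) λ + det M.
tr M = 2 + (-3) = -1.
det M = 2·(-3) − (-5)² = -6 − 25 = -31.
Characteristic polynomial: λ² + λ − 31 = 0.
Discriminant Δ = (tr M)² − 4·det M = 1 − (-124) = 125; √Δ = 11.180340.
λ = (tr M ± √Δ)/2 = (-1 ± 11.180340)/2, giving (tr M − √Δ)/2 = -6.0902 and (tr M + √Δ)/2 = 5.0902.

Eigenvalues sorted in increasing order: [-6.0902, 5.0902].


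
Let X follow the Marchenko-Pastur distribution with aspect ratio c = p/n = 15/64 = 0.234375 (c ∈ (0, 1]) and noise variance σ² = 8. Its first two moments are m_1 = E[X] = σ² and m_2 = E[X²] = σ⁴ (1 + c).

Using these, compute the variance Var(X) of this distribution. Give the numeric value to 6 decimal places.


m_1 = E[X] = σ² = 8, so m_1² = 64.
m_2 = E[X²] = σ⁴ (1 + c) = 64 · (1 + 0.234375) = 64 · 1.234375 = 79.000000.
(Note m_2 − m_1² simplifies to c · σ⁴ = 0.234375 · 64.)

Var(X) = m_2 − m_1² = 79.000000 − 64 = 15.000000.


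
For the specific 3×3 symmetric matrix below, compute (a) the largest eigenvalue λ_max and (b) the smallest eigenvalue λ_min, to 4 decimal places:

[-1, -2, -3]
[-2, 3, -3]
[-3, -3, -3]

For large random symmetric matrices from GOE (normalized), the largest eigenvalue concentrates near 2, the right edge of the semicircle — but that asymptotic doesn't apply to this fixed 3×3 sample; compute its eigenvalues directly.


Since M is real symmetric, all three eigenvalues are real; they are the roots of det(λI − M) = λ³ − (tr M) λ² + s λ − det M, where s is the sum of the principal 2×2 minors.
tr M = -1 + 3 + (-3) = -1.
s = ((-1)·3 − (-2)²) + ((-1)·(-3) − (-3)²) + (3·(-3) − (-3)²) = -7 + (-6) + (-18) = -31.
det M (expand along row 1) = (-1)·(-18) − (-2)·(-3) + (-3)·15 = -33.
Characteristic polynomial: λ³ + λ² − 31λ + 33 = 0.
Substitute λ = y + (tr M)/3 = y − 0.333333 to remove the quadratic term: y³ + p·y + q = 0 with p = s − (tr M)²/3 = -31.333333 and q = −2(tr M)³/27 + (tr M)·s/3 − det M = 43.407407.
Three real roots ⇒ use the trigonometric (Viète) form: r = 2√(−p/3) = 6.463573, φ = arccos(3q/(p·r)) = arccos(-0.642992) = 2.269195 rad.
y_k = r·cos(φ/3 − 2πk/3) for k = 0, 1, 2 gives y = 4.701037, 1.491163, -6.192200.
λ_k = y_k − 0.333333 gives λ = 4.3677, 1.1578, -6.5255 (check: the sum is -1.0000 = tr M).

Hence λ_max = 4.3677 and λ_min = -6.5255.


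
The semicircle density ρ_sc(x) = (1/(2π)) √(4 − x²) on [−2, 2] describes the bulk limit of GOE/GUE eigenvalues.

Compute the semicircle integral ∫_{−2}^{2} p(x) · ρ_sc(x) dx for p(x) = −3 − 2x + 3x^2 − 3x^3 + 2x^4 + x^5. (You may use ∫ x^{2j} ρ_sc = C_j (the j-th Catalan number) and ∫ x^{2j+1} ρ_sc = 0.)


Write p(x) = Σ a_i x^i, split into monomials and integrate each against ρ_sc separately.
Using ∫ x^{2j} ρ_sc = C_j = (1/(j+1)) C(2j, j) (Catalan numbers) and ∫ x^{2j+1} ρ_sc = 0 (odd monomials vanish by symmetry):
  i = 0 (even): a_0 · C_{0} = -3 · 1 = -3
  i = 1 (odd): ∫ x^1 ρ_sc = 0 (vanishes)
  i = 2 (even): a_2 · C_{1} = 3 · 1 = 3
  i = 3 (odd): ∫ x^3 ρ_sc = 0 (vanishes)
  i = 4 (even): a_4 · C_{2} = 2 · 2 = 4
  i = 5 (odd): ∫ x^5 ρ_sc = 0 (vanishes)

Summing the contributions: ∫_{−2}^{2} p(x) ρ_sc(x) dx = (-3) + 3 + 4 = 4.


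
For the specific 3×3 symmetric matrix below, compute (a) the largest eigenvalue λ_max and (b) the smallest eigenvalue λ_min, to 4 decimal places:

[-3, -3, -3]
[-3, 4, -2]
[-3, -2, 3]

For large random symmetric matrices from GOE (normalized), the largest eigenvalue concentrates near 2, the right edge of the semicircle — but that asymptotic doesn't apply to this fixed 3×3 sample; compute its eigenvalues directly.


Since M is real symmetric, all three eigenvalues are real; they are the roots of det(λI − M) = λ³ − (tr M) λ² + s λ − det M, where s is the sum of the principal 2×2 minors.
tr M = -3 + 4 + 3 = 4.
s = ((-3)·4 − (-3)²) + ((-3)·3 − (-3)²) + (4·3 − (-2)²) = -21 + (-18) + 8 = -31.
det M (expand along row 1) = (-3)·8 − (-3)·(-15) + (-3)·18 = -123.
Characteristic polynomial: λ³ − 4λ² − 31λ + 123 = 0.
Substitute λ = y + (tr M)/3 = y + 1.333333 to remove the quadratic term: y³ + p·y + q = 0 with p = s − (tr M)²/3 = -36.333333 and q = −2(tr M)³/27 + (tr M)·s/3 − det M = 76.925926.
Three real roots ⇒ use the trigonometric (Viète) form: r = 2√(−p/3) = 6.960204, φ = arccos(3q/(p·r)) = arccos(-0.912571) = 2.720325 rad.
y_k = r·cos(φ/3 − 2πk/3) for k = 0, 1, 2 gives y = 4.289496, 2.602199, -6.891695.
λ_k = y_k + 1.333333 gives λ = 5.6228, 3.9355, -5.5584 (check: the sum is 4.0000 = tr M).

Hence λ_max = 5.6228 and λ_min = -5.5584.


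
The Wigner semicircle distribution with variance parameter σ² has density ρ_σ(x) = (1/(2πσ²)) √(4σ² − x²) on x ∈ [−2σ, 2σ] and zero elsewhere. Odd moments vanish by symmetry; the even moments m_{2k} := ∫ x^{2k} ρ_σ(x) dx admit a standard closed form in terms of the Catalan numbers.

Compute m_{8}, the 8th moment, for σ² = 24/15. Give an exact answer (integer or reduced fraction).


By the scaled semicircle moment identity, m_{2k} = σ^{2k} · C_k with k = 4.
C_4 = (1/(k+1)) · C(2k, k) = (1/5) · C(8, 4) = (1/5) · 70 = 14.
σ^{2k} = (σ²)^k = (24/15)^4 = 4096/625.

Therefore m_{8} = σ^{8} · C_4 = (4096/625) · 14 = 57344/625.


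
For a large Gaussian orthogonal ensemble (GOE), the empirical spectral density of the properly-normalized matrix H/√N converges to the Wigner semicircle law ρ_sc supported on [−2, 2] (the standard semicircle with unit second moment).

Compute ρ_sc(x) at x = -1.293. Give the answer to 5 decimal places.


ρ_sc(x) = (1/(2π)) √(4 − x²). With x = -1.293:
  4 − x² = 4 − (-1.293)² = 4 − 1.671849 = 2.328151.
  √(4 − x²) = 1.525828.
  1/(2π) = 0.159155.
  ρ_sc(-1.293) = 0.159155 · 1.525828 = 0.242843.

Rounded to 5 decimal places: ρ_sc(-1.293) ≈ 0.24284.


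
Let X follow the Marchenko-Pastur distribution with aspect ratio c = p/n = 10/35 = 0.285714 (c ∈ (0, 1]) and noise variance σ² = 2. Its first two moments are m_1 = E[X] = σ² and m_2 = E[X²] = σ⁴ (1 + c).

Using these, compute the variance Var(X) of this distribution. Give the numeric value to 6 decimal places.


m_1 = E[X] = σ² = 2, so m_1² = 4.
m_2 = E[X²] = σ⁴ (1 + c) = 4 · (1 + 0.285714) = 4 · 1.285714 = 5.142857.
(Note m_2 − m_1² simplifies to c · σ⁴ = 0.285714 · 4.)

Var(X) = m_2 − m_1² = 5.142857 − 4 = 1.142857.


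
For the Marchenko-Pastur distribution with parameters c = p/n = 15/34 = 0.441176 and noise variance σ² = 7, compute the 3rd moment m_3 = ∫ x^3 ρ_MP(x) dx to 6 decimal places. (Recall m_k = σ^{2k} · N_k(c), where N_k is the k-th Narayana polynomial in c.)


E[X³] = σ⁶ (1 + 3c + c²) (third MP moment). With σ² = 7 (so σ⁶ = 343) and c = 15/34 = 0.441176: E[X³] = 343 · (1 + 3·0.441176 + (0.441176)²) = 343 · 2.518166.

So E[X^3] = 863.730969.


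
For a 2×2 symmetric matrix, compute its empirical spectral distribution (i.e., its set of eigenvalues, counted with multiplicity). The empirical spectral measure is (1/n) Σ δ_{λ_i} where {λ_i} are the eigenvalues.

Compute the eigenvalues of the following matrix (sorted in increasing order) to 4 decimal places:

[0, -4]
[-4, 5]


Since M is real symmetric, both eigenvalues are real; they are the roots of det(λI − M) = λ² − (tr M) λ + det M.
tr M = 0 + 5 = 5.
det M = 0·5 − (-4)² = 0 − 16 = -16.
Characteristic polynomial: λ² − 5λ − 16 = 0.
Discriminant Δ = (tr M)² − 4·det M = 25 − (-64) = 89; √Δ = 9.433981.
λ = (tr M ± √Δ)/2 = (5 ± 9.433981)/2, giving (tr M − √Δ)/2 = -2.2170 and (tr M + √Δ)/2 = 7.2170.

Eigenvalues sorted in increasing order: [-2.2170, 7.2170].


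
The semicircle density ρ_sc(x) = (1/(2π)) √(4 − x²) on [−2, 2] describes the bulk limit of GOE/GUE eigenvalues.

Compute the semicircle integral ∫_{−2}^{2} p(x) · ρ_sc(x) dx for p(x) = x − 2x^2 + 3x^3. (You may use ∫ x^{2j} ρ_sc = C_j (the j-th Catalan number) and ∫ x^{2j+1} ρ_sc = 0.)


Write p(x) = Σ a_i x^i, split into monomials and integrate each against ρ_sc separately.
Using ∫ x^{2j} ρ_sc = C_j = (1/(j+1)) C(2j, j) (Catalan numbers) and ∫ x^{2j+1} ρ_sc = 0 (odd monomials vanish by symmetry):
  i = 1 (odd): ∫ x^1 ρ_sc = 0 (vanishes)
  i = 2 (even): a_2 · C_{1} = -2 · 1 = -2
  i = 3 (odd): ∫ x^3 ρ_sc = 0 (vanishes)

Summing the contributions: ∫_{−2}^{2} p(x) ρ_sc(x) dx = -2.


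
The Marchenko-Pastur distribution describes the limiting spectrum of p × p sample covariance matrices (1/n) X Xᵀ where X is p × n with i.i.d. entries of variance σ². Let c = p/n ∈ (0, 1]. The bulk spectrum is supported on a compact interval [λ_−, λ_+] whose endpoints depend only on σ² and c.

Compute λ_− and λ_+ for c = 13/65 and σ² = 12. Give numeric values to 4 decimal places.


c = 13/65 = 0.200000; √c = 0.447214.
λ_− = σ² (1 − √c)² = 12 · (1 − 0.447214)² = 12 · (0.552786)² = 3.666874.
λ_+ = σ² (1 + √c)² = 12 · (1 + 0.447214)² = 12 · (1.447214)² = 25.133126.

Rounded to 4 decimal places: λ_− ≈ 3.6669, λ_+ ≈ 25.1331.


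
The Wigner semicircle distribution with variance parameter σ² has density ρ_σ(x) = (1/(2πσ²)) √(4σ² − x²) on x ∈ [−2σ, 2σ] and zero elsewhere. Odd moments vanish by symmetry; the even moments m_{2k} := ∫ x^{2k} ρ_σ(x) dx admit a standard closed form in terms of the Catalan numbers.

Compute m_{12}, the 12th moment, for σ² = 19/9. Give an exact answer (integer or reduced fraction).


By the scaled semicircle moment identity, m_{2k} = σ^{2k} · C_k with k = 6.
C_6 = (1/(k+1)) · C(2k, k) = (1/7) · C(12, 6) = (1/7) · 924 = 132.
σ^{2k} = (σ²)^k = (19/9)^6 = 47045881/531441.

Therefore m_{12} = σ^{12} · C_6 = (47045881/531441) · 132 = 2070018764/177147.


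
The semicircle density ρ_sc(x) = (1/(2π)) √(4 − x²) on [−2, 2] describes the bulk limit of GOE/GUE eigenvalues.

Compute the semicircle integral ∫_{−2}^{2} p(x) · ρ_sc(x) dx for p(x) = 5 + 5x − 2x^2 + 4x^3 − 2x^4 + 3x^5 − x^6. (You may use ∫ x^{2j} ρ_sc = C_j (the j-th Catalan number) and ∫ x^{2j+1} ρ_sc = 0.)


Write p(x) = Σ a_i x^i, split into monomials and integrate each against ρ_sc separately.
Using ∫ x^{2j} ρ_sc = C_j = (1/(j+1)) C(2j, j) (Catalan numbers) and ∫ x^{2j+1} ρ_sc = 0 (odd monomials vanish by symmetry):
  i = 0 (even): a_0 · C_{0} = 5 · 1 = 5
  i = 1 (odd): ∫ x^1 ρ_sc = 0 (vanishes)
  i = 2 (even): a_2 · C_{1} = -2 · 1 = -2
  i = 3 (odd): ∫ x^3 ρ_sc = 0 (vanishes)
  i = 4 (even): a_4 · C_{2} = -2 · 2 = -4
  i = 5 (odd): ∫ x^5 ρ_sc = 0 (vanishes)
  i = 6 (even): a_6 · C_{3} = -1 · 5 = -5

Summing the contributions: ∫_{−2}^{2} p(x) ρ_sc(x) dx = 5 + (-2) + (-4) + (-5) = -6.


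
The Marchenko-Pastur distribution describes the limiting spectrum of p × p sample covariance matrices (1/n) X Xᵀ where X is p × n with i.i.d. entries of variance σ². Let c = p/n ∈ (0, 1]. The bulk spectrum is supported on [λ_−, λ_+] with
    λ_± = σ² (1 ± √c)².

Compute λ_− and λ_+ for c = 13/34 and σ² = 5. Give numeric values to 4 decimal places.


c = 13/34 = 0.382353; √c = 0.618347.
λ_− = σ² (1 − √c)² = 5 · (1 − 0.618347)² = 5 · (0.381653)² = 0.728295.
λ_+ = σ² (1 + √c)² = 5 · (1 + 0.618347)² = 5 · (1.618347)² = 13.095234.

Rounded to 4 decimal places: λ_− ≈ 0.7283, λ_+ ≈ 13.0952.


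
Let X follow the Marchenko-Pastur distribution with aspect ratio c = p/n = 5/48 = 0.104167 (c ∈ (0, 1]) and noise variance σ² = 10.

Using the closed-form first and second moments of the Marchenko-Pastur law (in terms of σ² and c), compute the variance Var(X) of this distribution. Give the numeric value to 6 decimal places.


Recall the MP moments m_1 = E[X] = σ² and m_2 = E[X²] = σ⁴ (1 + c).
m_1 = E[X] = σ² = 10, so m_1² = 100.
m_2 = E[X²] = σ⁴ (1 + c) = 100 · (1 + 0.104167) = 100 · 1.104167 = 110.416667.
(Note m_2 − m_1² simplifies to c · σ⁴ = 0.104167 · 100.)

Var(X) = m_2 − m_1² = 110.416667 − 100 = 10.416667.


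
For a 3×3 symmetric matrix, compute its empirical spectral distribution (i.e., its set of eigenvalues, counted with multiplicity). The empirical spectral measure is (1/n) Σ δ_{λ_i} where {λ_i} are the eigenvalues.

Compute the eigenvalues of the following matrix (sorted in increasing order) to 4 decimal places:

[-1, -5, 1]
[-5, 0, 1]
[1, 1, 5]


Since M is real symmetric, all three eigenvalues are real; they are the roots of det(λI − M) = λ³ − (tr M) λ² + s λ − det M, where s is the sum of the principal 2×2 minors.
tr M = -1 + 0 + 5 = 4.
s = ((-1)·0 − (-5)²) + ((-1)·5 − 1²) + (0·5 − 1²) = -25 + (-6) + (-1) = -32.
det M (expand along row 1) = (-1)·(-1) − (-5)·(-26) + 1·(-5) = -134.
Characteristic polynomial: λ³ − 4λ² − 32λ + 134 = 0.
Substitute λ = y + (tr M)/3 = y + 1.333333 to remove the quadratic term: y³ + p·y + q = 0 with p = s − (tr M)²/3 = -37.333333 and q = −2(tr M)³/27 + (tr M)·s/3 − det M = 86.592593.
Three real roots ⇒ use the trigonometric (Viète) form: r = 2√(−p/3) = 7.055337, φ = arccos(3q/(p·r)) = arccos(-0.986251) = 2.975577 rad.
y_k = r·cos(φ/3 − 2πk/3) for k = 0, 1, 2 gives y = 3.860220, 3.184317, -7.044537.
λ_k = y_k + 1.333333 gives λ = 5.1936, 4.5177, -5.7112 (check: the sum is 4.0000 = tr M).

Eigenvalues sorted in increasing order: [-5.7112, 4.5177, 5.1936].


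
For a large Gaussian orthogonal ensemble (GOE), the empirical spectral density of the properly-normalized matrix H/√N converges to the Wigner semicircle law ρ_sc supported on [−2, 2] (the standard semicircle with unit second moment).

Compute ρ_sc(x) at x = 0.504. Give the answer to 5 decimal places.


ρ_sc(x) = (1/(2π)) √(4 − x²). With x = 0.504:
  4 − x² = 4 − (0.504)² = 4 − 0.254016 = 3.745984.
  √(4 − x²) = 1.935454.
  1/(2π) = 0.159155.
  ρ_sc(0.504) = 0.159155 · 1.935454 = 0.308037.

Rounded to 5 decimal places: ρ_sc(0.504) ≈ 0.30804.


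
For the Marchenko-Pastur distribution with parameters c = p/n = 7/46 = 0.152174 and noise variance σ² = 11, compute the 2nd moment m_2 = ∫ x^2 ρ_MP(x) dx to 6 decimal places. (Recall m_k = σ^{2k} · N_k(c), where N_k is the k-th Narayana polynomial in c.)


E[X²] = σ⁴ (1 + c) (second MP moment). With σ² = 11 (so σ⁴ = 121) and c = 7/46 = 0.152174: E[X²] = 121 · (1 + 0.152174) = 121 · 1.152174.

So E[X^2] = 139.413043.


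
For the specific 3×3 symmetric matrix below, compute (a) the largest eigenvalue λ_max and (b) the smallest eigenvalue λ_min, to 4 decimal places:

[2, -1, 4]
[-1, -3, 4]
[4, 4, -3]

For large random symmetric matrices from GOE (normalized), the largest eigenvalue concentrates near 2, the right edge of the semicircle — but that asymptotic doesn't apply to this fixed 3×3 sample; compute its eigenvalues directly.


Since M is real symmetric, all three eigenvalues are real; they are the roots of det(λI − M) = λ³ − (tr M) λ² + s λ − det M, where s is the sum of the principal 2×2 minors.
tr M = 2 + (-3) + (-3) = -4.
s = (2·(-3) − (-1)²) + (2·(-3) − 4²) + ((-3)·(-3) − 4²) = -7 + (-22) + (-7) = -36.
det M (expand along row 1) = 2·(-7) − (-1)·(-13) + 4·8 = 5.
Characteristic polynomial: λ³ + 4λ² − 36λ − 5 = 0.
Substitute λ = y + (tr M)/3 = y − 1.333333 to remove the quadratic term: y³ + p·y + q = 0 with p = s − (tr M)²/3 = -41.333333 and q = −2(tr M)³/27 + (tr M)·s/3 − det M = 47.740741.
Three real roots ⇒ use the trigonometric (Viète) form: r = 2√(−p/3) = 7.423686, φ = arccos(3q/(p·r)) = arccos(-0.466757) = 2.056416 rad.
y_k = r·cos(φ/3 − 2πk/3) for k = 0, 1, 2 gives y = 5.746826, 1.196455, -6.943281.
λ_k = y_k − 1.333333 gives λ = 4.4135, -0.1369, -8.2766 (check: the sum is -4.0000 = tr M).

Hence λ_max = 4.4135 and λ_min = -8.2766.


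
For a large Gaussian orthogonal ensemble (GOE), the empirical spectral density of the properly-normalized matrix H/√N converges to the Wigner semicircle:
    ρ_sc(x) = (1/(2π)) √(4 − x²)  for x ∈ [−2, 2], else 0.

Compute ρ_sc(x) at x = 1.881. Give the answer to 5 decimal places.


ρ_sc(x) = (1/(2π)) √(4 − x²). With x = 1.881:
  4 − x² = 4 − (1.881)² = 4 − 3.538161 = 0.461839.
  √(4 − x²) = 0.679587.
  1/(2π) = 0.159155.
  ρ_sc(1.881) = 0.159155 · 0.679587 = 0.108160.

Rounded to 5 decimal places: ρ_sc(1.881) ≈ 0.10816.


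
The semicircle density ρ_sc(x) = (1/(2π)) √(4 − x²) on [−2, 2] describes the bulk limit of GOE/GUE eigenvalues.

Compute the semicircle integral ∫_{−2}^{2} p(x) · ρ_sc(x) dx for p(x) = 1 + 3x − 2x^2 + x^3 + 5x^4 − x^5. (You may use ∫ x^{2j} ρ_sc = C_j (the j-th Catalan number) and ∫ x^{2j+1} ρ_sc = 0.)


Write p(x) = Σ a_i x^i, split into monomials and integrate each against ρ_sc separately.
Using ∫ x^{2j} ρ_sc = C_j = (1/(j+1)) C(2j, j) (Catalan numbers) and ∫ x^{2j+1} ρ_sc = 0 (odd monomials vanish by symmetry):
  i = 0 (even): a_0 · C_{0} = 1 · 1 = 1
  i = 1 (odd): ∫ x^1 ρ_sc = 0 (vanishes)
  i = 2 (even): a_2 · C_{1} = -2 · 1 = -2
  i = 3 (odd): ∫ x^3 ρ_sc = 0 (vanishes)
  i = 4 (even): a_4 · C_{2} = 5 · 2 = 10
  i = 5 (odd): ∫ x^5 ρ_sc = 0 (vanishes)

Summing the contributions: ∫_{−2}^{2} p(x) ρ_sc(x) dx = 1 + (-2) + 10 = 9.


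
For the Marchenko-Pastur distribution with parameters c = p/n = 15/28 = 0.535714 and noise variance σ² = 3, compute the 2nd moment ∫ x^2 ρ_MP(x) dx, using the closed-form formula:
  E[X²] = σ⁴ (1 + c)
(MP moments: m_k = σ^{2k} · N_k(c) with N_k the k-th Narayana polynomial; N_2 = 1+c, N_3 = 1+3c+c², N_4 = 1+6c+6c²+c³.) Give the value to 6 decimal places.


E[X²] = σ⁴ (1 + c) (second MP moment). With σ² = 3 (so σ⁴ = 9) and c = 15/28 = 0.535714: E[X²] = 9 · (1 + 0.535714) = 9 · 1.535714.

So E[X^2] = 13.821429.


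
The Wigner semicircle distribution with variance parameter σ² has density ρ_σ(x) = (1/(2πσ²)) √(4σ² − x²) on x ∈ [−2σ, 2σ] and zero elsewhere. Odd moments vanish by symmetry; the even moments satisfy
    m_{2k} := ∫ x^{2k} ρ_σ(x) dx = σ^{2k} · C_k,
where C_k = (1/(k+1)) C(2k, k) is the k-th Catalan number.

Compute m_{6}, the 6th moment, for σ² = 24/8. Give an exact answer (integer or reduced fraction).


By the scaled semicircle moment identity, m_{2k} = σ^{2k} · C_k with k = 3.
C_3 = (1/(k+1)) · C(2k, k) = (1/4) · C(6, 3) = (1/4) · 20 = 5.
σ^{2k} = (σ²)^k = (24/8)^3 = 27.

Therefore m_{6} = σ^{6} · C_3 = 27 · 5 = 135.


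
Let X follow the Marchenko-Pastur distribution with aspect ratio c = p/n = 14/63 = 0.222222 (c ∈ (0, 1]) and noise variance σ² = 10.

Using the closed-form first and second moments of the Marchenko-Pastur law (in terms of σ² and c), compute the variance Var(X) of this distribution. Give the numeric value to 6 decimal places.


Recall the MP moments m_1 = E[X] = σ² and m_2 = E[X²] = σ⁴ (1 + c).
m_1 = E[X] = σ² = 10, so m_1² = 100.
m_2 = E[X²] = σ⁴ (1 + c) = 100 · (1 + 0.222222) = 100 · 1.222222 = 122.222222.
(Note m_2 − m_1² simplifies to c · σ⁴ = 0.222222 · 100.)

Var(X) = m_2 − m_1² = 122.222222 − 100 = 22.222222.


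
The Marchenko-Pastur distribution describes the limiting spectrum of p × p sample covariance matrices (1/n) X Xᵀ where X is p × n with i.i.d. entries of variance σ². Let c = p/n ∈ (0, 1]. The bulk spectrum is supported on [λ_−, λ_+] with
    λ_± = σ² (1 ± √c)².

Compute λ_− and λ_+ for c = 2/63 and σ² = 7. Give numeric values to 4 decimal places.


c = 2/63 = 0.031746; √c = 0.178174.
λ_− = σ² (1 − √c)² = 7 · (1 − 0.178174)² = 7 · (0.821826)² = 4.727784.
λ_+ = σ² (1 + √c)² = 7 · (1 + 0.178174)² = 7 · (1.178174)² = 9.716660.

Rounded to 4 decimal places: λ_− ≈ 4.7278, λ_+ ≈ 9.7167.


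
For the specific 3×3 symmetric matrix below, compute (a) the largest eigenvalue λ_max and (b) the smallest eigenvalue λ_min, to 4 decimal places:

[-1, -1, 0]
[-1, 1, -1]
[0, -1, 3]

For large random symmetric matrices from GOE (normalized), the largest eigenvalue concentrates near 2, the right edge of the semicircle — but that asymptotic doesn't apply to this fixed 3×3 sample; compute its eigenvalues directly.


Since M is real symmetric, all three eigenvalues are real; they are the roots of det(λI − M) = λ³ − (tr M) λ² + s λ − det M, where s is the sum of the principal 2×2 minors.
tr M = -1 + 1 + 3 = 3.
s = ((-1)·1 − (-1)²) + ((-1)·3 − 0²) + (1·3 − (-1)²) = -2 + (-3) + 2 = -3.
det M (expand along row 1) = (-1)·2 − (-1)·(-3) + 0·1 = -5.
Characteristic polynomial: λ³ − 3λ² − 3λ + 5 = 0.
Substitute λ = y + (tr M)/3 = y + 1.000000 to remove the quadratic term: y³ + p·y + q = 0 with p = s − (tr M)²/3 = -6.000000 and q = −2(tr M)³/27 + (tr M)·s/3 − det M = 0.000000.
Three real roots ⇒ use the trigonometric (Viète) form: r = 2√(−p/3) = 2.828427, φ = arccos(3q/(p·r)) = arccos(0.000000) = 1.570796 rad.
y_k = r·cos(φ/3 − 2πk/3) for k = 0, 1, 2 gives y = 2.449490, 0.000000, -2.449490.
λ_k = y_k + 1.000000 gives λ = 3.4495, 1.0000, -1.4495 (check: the sum is 3.0000 = tr M).

Hence λ_max = 3.4495 and λ_min = -1.4495.


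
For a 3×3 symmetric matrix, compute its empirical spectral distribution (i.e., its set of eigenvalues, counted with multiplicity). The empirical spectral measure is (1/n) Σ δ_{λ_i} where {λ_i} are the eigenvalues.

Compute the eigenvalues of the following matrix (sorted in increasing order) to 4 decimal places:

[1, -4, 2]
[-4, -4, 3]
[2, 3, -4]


Since M is real symmetric, all three eigenvalues are real; they are the roots of det(λI − M) = λ³ − (tr M) λ² + s λ − det M, where s is the sum of the principal 2×2 minors.
tr M = 1 + (-4) + (-4) = -7.
s = (1·(-4) − (-4)²) + (1·(-4) − 2²) + ((-4)·(-4) − 3²) = -20 + (-8) + 7 = -21.
det M (expand along row 1) = 1·7 − (-4)·10 + 2·(-4) = 39.
Characteristic polynomial: λ³ + 7λ² − 21λ − 39 = 0.
Substitute λ = y + (tr M)/3 = y − 2.333333 to remove the quadratic term: y³ + p·y + q = 0 with p = s − (tr M)²/3 = -37.333333 and q = −2(tr M)³/27 + (tr M)·s/3 − det M = 35.407407.
Three real roots ⇒ use the trigonometric (Viète) form: r = 2√(−p/3) = 7.055337, φ = arccos(3q/(p·r)) = arccos(-0.403275) = 1.985889 rad.
y_k = r·cos(φ/3 − 2πk/3) for k = 0, 1, 2 gives y = 5.565159, 0.973094, -6.538253.
λ_k = y_k − 2.333333 gives λ = 3.2318, -1.3602, -8.8716 (check: the sum is -7.0000 = tr M).

Eigenvalues sorted in increasing order: [-8.8716, -1.3602, 3.2318].


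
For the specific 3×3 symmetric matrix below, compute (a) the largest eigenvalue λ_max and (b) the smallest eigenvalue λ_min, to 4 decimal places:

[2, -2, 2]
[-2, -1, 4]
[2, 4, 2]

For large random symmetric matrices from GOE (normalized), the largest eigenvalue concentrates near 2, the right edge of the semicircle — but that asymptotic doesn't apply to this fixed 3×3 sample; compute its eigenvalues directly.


Since M is real symmetric, all three eigenvalues are real; they are the roots of det(λI − M) = λ³ − (tr M) λ² + s λ − det M, where s is the sum of the principal 2×2 minors.
tr M = 2 + (-1) + 2 = 3.
s = (2·(-1) − (-2)²) + (2·2 − 2²) + ((-1)·2 − 4²) = -6 + 0 + (-18) = -24.
det M (expand along row 1) = 2·(-18) − (-2)·(-12) + 2·(-6) = -72.
Characteristic polynomial: λ³ − 3λ² − 24λ + 72 = 0.
Substitute λ = y + (tr M)/3 = y + 1.000000 to remove the quadratic term: y³ + p·y + q = 0 with p = s − (tr M)²/3 = -27.000000 and q = −2(tr M)³/27 + (tr M)·s/3 − det M = 46.000000.
Three real roots ⇒ use the trigonometric (Viète) form: r = 2√(−p/3) = 6.000000, φ = arccos(3q/(p·r)) = arccos(-0.851852) = 2.590307 rad.
y_k = r·cos(φ/3 − 2πk/3) for k = 0, 1, 2 gives y = 3.898979, 2.000000, -5.898979.
λ_k = y_k + 1.000000 gives λ = 4.8990, 3.0000, -4.8990 (check: the sum is 3.0000 = tr M).

Hence λ_max = 4.8990 and λ_min = -4.8990.


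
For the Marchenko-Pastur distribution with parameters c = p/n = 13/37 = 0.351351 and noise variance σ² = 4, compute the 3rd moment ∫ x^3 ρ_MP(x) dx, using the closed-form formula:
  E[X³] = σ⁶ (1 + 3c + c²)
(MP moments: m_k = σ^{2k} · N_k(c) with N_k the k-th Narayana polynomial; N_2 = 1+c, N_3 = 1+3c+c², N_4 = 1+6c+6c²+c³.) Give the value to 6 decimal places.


E[X³] = σ⁶ (1 + 3c + c²) (third MP moment). With σ² = 4 (so σ⁶ = 64) and c = 13/37 = 0.351351: E[X³] = 64 · (1 + 3·0.351351 + (0.351351)²) = 64 · 2.177502.

So E[X^3] = 139.360117.


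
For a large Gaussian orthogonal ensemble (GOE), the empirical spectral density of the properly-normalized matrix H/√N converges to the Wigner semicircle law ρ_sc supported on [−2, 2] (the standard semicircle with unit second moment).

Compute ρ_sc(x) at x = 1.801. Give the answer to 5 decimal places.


ρ_sc(x) = (1/(2π)) √(4 − x²). With x = 1.801:
  4 − x² = 4 − (1.801)² = 4 − 3.243601 = 0.756399.
  √(4 − x²) = 0.869712.
  1/(2π) = 0.159155.
  ρ_sc(1.801) = 0.159155 · 0.869712 = 0.138419.

Rounded to 5 decimal places: ρ_sc(1.801) ≈ 0.13842.


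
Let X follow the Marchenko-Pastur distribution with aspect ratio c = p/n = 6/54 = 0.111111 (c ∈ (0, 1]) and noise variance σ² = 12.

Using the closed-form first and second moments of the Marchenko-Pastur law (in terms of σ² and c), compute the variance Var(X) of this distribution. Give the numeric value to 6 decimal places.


Recall the MP moments m_1 = E[X] = σ² and m_2 = E[X²] = σ⁴ (1 + c).
m_1 = E[X] = σ² = 12, so m_1² = 144.
m_2 = E[X²] = σ⁴ (1 + c) = 144 · (1 + 0.111111) = 144 · 1.111111 = 160.000000.
(Note m_2 − m_1² simplifies to c · σ⁴ = 0.111111 · 144.)

Var(X) = m_2 − m_1² = 160.000000 − 144 = 16.000000.


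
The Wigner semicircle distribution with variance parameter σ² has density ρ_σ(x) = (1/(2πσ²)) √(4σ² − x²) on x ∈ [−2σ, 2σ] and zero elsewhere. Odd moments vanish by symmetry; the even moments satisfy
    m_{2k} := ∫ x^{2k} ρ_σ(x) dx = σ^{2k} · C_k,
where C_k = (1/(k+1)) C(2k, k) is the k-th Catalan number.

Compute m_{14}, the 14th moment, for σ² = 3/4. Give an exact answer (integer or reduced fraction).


By the scaled semicircle moment identity, m_{2k} = σ^{2k} · C_k with k = 7.
C_7 = (1/(k+1)) · C(2k, k) = (1/8) · C(14, 7) = (1/8) · 3432 = 429.
σ^{2k} = (σ²)^k = (3/4)^7 = 2187/16384.

Therefore m_{14} = σ^{14} · C_7 = (2187/16384) · 429 = 938223/16384.


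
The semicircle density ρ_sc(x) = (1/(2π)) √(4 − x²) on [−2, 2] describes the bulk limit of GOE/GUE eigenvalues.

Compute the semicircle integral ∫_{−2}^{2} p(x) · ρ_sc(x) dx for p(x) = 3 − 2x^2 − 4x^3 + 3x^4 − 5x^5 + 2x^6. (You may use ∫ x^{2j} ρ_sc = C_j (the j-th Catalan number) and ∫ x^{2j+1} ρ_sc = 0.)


Write p(x) = Σ a_i x^i, split into monomials and integrate each against ρ_sc separately.
Using ∫ x^{2j} ρ_sc = C_j = (1/(j+1)) C(2j, j) (Catalan numbers) and ∫ x^{2j+1} ρ_sc = 0 (odd monomials vanish by symmetry):
  i = 0 (even): a_0 · C_{0} = 3 · 1 = 3
  i = 2 (even): a_2 · C_{1} = -2 · 1 = -2
  i = 3 (odd): ∫ x^3 ρ_sc = 0 (vanishes)
  i = 4 (even): a_4 · C_{2} = 3 · 2 = 6
  i = 5 (odd): ∫ x^5 ρ_sc = 0 (vanishes)
  i = 6 (even): a_6 · C_{3} = 2 · 5 = 10

Summing the contributions: ∫_{−2}^{2} p(x) ρ_sc(x) dx = 3 + (-2) + 6 + 10 = 17.
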